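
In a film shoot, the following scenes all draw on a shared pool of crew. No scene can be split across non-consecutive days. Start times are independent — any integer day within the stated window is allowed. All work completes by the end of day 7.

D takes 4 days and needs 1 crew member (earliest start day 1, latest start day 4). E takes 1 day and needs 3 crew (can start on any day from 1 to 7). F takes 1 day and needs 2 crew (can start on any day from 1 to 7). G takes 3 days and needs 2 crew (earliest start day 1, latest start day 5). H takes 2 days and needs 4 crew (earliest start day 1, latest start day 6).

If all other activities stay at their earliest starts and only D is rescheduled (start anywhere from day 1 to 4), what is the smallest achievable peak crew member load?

11

D@1: d1:12  d2:7  d3:3  d4:1  d5:0  d6:0  d7:0 → peak 12
D@2: d1:11  d2:7  d3:3  d4:1  d5:1  d6:0  d7:0 → peak 11
D@3: d1:11  d2:6  d3:3  d4:1  d5:1  d6:1  d7:0 → peak 11
D@4: d1:11  d2:6  d3:2  d4:1  d5:1  d6:1  d7:1 → peak 11
Best is D@2, peak 11.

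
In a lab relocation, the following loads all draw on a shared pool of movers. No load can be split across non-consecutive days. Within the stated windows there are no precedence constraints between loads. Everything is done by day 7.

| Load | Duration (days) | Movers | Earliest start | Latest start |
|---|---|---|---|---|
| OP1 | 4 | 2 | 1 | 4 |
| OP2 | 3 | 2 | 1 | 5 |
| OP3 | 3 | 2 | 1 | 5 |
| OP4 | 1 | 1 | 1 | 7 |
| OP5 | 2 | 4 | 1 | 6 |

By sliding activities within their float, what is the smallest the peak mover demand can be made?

6

Early-start (OP1@1, OP2@1, OP3@1, OP4@1, OP5@1) gives peak 11: d1:11  d2:10  d3:6  d4:2  d5:0  d6:0  d7:0.
Shift OP4→4, OP5→5.
Schedule OP1@1, OP2@1, OP3@1, OP4@4, OP5@5: d1:6  d2:6  d3:6  d4:3  d5:4  d6:4  d7:0 — peak 6.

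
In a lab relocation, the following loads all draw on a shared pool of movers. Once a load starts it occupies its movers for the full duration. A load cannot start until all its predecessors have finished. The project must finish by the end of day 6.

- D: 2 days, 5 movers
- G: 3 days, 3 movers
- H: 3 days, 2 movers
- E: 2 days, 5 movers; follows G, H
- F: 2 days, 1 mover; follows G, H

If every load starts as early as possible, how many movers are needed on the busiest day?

10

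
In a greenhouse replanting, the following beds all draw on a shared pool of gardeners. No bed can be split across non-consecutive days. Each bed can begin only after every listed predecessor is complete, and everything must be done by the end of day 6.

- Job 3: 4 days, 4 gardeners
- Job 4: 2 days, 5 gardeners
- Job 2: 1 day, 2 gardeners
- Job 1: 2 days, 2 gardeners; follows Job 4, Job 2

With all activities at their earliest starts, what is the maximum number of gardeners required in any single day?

11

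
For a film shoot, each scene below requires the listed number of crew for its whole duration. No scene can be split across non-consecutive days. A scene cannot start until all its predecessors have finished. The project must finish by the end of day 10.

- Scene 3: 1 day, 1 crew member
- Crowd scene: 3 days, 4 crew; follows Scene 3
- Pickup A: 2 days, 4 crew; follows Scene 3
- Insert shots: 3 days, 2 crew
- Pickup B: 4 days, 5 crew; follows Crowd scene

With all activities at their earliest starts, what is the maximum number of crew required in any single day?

10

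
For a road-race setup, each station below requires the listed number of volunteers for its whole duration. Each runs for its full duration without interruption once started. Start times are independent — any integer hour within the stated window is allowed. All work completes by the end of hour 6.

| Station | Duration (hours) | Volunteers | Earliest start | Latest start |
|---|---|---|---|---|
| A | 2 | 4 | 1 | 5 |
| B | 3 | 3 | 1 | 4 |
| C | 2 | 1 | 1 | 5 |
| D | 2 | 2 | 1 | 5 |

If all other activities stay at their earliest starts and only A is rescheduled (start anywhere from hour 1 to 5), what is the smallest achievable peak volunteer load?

6

A@1: h1:10  h2:10  h3:3  h4:0  h5:0  h6:0 → peak 10
A@2: h1:6  h2:10  h3:7  h4:0  h5:0  h6:0 → peak 10
A@3: h1:6  h2:6  h3:7  h4:4  h5:0  h6:0 → peak 7
A@4: h1:6  h2:6  h3:3  h4:4  h5:4  h6:0 → peak 6
A@5: h1:6  h2:6  h3:3  h4:0  h5:4  h6:4 → peak 6
Best is A@4, peak 6.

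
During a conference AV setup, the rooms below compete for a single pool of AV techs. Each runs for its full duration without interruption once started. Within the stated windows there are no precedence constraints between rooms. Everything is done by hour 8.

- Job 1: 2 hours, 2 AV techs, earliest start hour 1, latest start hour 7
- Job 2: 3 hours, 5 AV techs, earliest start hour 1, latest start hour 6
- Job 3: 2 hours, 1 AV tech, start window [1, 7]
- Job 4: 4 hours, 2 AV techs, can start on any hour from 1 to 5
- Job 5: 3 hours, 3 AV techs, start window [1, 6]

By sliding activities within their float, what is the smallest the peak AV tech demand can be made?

Early-start (Job 1@1, Job 2@1, Job 3@1, Job 4@1, Job 5@1) gives peak 13: h1:13  h2:13  h3:10  h4:2  h5:0  h6:0  h7:0  h8:0.
Shift Job 2→6, Job 5→3.
Schedule Job 1@1, Job 2@6, Job 3@1, Job 4@1, Job 5@3: h1:5  h2:5  h3:5  h4:5  h5:3  h6:5  h7:5  h8:5 — peak 5.
Total AV tech-hours = 38 over 8 hours ⇒ peak ≥ ⌈38/8⌉ = 5, so 5 is optimal.

5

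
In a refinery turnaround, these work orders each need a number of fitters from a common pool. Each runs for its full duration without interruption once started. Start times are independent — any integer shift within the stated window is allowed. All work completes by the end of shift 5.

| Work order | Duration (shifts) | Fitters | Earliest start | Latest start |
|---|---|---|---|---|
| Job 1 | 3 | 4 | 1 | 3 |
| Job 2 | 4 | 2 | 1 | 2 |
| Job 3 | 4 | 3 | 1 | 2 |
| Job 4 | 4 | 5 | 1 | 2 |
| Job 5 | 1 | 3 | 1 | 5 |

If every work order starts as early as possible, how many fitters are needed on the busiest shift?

17

Early-start schedule: Job 1@1, Job 2@1, Job 3@1, Job 4@1, Job 5@1.
Load per shift: shift 1: 17, shift 2: 14, shift 3: 14, shift 4: 10, shift 5: 0.
Peak is 17.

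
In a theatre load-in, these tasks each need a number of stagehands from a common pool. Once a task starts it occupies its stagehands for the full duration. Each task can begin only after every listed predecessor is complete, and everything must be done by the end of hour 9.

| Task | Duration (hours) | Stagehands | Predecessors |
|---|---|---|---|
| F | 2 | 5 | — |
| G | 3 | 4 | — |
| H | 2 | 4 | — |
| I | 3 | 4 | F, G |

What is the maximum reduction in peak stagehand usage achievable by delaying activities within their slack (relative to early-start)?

5

Early-start peak: h1:13  h2:13  h3:4  h4:4  h5:4  h6:4  h7:0  h8:0  h9:0 ⇒ 13.
Leveled (F@1, G@3, H@3, I@6): h1:5  h2:5  h3:8  h4:8  h5:4  h6:4  h7:4  h8:4  h9:0 ⇒ 8.
Reduction 13 − 8 = 5.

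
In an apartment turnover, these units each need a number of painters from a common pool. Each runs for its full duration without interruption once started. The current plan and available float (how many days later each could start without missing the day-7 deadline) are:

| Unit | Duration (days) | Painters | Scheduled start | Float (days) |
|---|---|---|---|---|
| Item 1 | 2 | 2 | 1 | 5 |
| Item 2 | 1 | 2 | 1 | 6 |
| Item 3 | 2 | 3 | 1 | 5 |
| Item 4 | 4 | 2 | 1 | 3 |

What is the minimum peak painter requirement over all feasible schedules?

Early-start (Item 1@1, Item 2@1, Item 3@1, Item 4@1) gives peak 9: d1:9  d2:7  d3:2  d4:2  d5:0  d6:0  d7:0.
Shift Item 3→6, Item 4→2.
Schedule Item 1@1, Item 2@1, Item 3@6, Item 4@2: d1:4  d2:4  d3:2  d4:2  d5:2  d6:3  d7:3 — peak 4.

4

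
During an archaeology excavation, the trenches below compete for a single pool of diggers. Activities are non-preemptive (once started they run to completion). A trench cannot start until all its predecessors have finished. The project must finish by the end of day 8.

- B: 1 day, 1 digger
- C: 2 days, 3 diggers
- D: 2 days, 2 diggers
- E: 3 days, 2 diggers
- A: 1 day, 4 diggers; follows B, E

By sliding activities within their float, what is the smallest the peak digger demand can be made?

Early-start (B@1, C@1, D@1, E@1, A@4) gives peak 8: d1:8  d2:7  d3:2  d4:4  d5:0  d6:0  d7:0  d8:0.
Shift D→3, E→3, A→6.
Schedule B@1, C@1, D@3, E@3, A@6: d1:4  d2:3  d3:4  d4:4  d5:2  d6:4  d7:0  d8:0 — peak 4.

4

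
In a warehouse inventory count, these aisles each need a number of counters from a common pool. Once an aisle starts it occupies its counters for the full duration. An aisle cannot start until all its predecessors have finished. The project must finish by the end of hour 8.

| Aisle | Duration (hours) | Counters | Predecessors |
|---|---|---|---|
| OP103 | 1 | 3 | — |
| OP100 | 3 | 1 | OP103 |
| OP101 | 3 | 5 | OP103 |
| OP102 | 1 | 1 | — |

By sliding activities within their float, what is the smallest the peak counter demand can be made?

5

Early-start (OP103@1, OP100@2, OP101@2, OP102@1) gives peak 6: h1:4  h2:6  h3:6  h4:6  h5:0  h6:0  h7:0  h8:0.
Shift OP101→5.
Schedule OP103@1, OP100@2, OP101@5, OP102@1: h1:4  h2:1  h3:1  h4:1  h5:5  h6:5  h7:5  h8:0 — peak 5.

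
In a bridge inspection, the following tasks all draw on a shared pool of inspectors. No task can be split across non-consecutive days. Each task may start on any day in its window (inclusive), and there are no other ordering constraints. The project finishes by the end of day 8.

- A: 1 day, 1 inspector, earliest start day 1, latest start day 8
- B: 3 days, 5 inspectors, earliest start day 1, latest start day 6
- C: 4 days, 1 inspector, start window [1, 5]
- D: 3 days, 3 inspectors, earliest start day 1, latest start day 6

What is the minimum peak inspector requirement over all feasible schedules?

Early-start (A@1, B@1, C@1, D@1) gives peak 10: d1:10  d2:9  d3:9  d4:1  d5:0  d6:0  d7:0  d8:0.
Shift B→2, C→5, D→5.
Schedule A@1, B@2, C@5, D@5: d1:1  d2:5  d3:5  d4:5  d5:4  d6:4  d7:4  d8:1 — peak 5.

5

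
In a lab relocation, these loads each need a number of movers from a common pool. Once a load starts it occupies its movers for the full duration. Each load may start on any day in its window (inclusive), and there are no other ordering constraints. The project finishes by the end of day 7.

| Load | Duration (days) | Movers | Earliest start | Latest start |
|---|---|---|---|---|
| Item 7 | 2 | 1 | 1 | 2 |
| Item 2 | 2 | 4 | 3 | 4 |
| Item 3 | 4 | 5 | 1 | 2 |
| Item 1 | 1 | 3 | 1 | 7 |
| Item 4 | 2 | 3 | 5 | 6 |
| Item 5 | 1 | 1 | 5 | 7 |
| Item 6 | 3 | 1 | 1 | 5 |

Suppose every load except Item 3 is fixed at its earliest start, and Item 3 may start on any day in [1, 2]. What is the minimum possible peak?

Item 3@1: d1:10  d2:7  d3:10  d4:9  d5:4  d6:3  d7:0 → peak 10
Item 3@2: d1:5  d2:7  d3:10  d4:9  d5:9  d6:3  d7:0 → peak 10
Best is Item 3@1, peak 10.

10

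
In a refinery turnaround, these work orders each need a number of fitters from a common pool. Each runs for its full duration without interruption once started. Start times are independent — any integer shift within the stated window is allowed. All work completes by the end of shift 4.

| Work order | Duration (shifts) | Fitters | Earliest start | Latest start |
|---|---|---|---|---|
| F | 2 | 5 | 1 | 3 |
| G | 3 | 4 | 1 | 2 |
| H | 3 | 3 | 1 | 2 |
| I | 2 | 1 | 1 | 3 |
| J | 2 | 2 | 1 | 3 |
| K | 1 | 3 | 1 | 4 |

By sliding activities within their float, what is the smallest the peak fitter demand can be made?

Early-start (F@1, G@1, H@1, I@1, J@1, K@1) gives peak 18: s1:18  s2:15  s3:7  s4:0.
Shift I→3, J→3, K→4.
Schedule F@1, G@1, H@1, I@3, J@3, K@4: s1:12  s2:12  s3:10  s4:6 — peak 12.

12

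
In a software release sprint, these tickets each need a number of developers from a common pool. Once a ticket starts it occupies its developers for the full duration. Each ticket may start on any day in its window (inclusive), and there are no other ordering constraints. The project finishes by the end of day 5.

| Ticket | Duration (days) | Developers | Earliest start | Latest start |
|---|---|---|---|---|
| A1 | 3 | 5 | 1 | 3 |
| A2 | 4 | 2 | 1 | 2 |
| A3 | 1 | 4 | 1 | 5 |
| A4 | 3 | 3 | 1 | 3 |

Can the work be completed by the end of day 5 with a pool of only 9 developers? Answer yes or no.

no

The minimum achievable peak is 10; 9 < 10, so no feasible schedule stays within the cap.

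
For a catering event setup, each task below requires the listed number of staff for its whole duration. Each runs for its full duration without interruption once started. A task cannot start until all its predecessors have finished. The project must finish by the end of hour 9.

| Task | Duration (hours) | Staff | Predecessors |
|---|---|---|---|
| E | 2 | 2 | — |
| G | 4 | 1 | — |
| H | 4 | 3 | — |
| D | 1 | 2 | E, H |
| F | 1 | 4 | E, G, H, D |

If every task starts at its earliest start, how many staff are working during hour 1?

At early start, hour 1 has: E, G, H.
Demand: 2 + 1 + 3 = 6.

6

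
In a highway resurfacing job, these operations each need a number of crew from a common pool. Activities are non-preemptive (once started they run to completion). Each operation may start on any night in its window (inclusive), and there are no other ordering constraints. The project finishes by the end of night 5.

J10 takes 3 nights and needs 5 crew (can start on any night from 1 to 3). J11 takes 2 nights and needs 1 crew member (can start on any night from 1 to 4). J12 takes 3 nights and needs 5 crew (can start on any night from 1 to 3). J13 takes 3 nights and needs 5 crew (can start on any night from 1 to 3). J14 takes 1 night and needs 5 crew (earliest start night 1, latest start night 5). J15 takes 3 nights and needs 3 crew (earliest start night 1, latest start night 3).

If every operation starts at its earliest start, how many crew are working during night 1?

At early start, night 1 has: J10, J11, J12, J13, J14, J15.
Demand: 5 + 1 + 5 + 5 + 5 + 3 = 24.

24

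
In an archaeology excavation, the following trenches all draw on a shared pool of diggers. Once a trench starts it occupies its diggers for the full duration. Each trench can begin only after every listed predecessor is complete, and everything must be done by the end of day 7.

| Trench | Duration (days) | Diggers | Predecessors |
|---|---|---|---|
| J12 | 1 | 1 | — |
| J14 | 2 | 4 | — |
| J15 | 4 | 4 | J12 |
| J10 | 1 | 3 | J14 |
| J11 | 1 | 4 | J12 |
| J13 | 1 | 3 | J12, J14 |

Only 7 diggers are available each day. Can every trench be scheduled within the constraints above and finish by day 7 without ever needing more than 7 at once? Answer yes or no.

yes

Schedule J12@1, J14@1, J15@3, J10@3, J11@7, J13@4: d1:5  d2:4  d3:7  d4:7  d5:4  d6:4  d7:4 — peak 7 ≤ 7.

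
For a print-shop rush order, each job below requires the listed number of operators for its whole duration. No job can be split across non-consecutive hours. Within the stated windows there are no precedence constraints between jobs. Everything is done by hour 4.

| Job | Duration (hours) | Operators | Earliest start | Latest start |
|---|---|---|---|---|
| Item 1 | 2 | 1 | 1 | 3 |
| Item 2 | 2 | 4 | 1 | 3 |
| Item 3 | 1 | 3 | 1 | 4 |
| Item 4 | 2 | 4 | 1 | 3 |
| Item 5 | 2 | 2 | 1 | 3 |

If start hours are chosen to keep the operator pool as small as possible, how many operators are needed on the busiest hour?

7

Early-start (Item 1@1, Item 2@1, Item 3@1, Item 4@1, Item 5@1) gives peak 14: h1:14  h2:11  h3:0  h4:0.
Shift Item 3→3, Item 4→3.
Schedule Item 1@1, Item 2@1, Item 3@3, Item 4@3, Item 5@1: h1:7  h2:7  h3:7  h4:4 — peak 7.
Total operator-hours = 25 over 4 hours ⇒ peak ≥ ⌈25/4⌉ = 7, so 7 is optimal.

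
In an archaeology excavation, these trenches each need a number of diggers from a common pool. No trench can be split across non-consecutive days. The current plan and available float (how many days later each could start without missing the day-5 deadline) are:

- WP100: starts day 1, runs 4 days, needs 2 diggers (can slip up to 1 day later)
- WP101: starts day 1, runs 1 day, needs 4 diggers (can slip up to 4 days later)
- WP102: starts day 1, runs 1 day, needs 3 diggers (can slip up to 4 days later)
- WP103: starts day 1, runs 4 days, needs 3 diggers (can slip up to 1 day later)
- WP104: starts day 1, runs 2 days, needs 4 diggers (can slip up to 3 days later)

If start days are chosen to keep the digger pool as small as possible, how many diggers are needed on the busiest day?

9

Early-start (WP100@1, WP101@1, WP102@1, WP103@1, WP104@1) gives peak 16: d1:16  d2:9  d3:5  d4:5  d5:0.
Shift WP103→2, WP104→2.
Schedule WP100@1, WP101@1, WP102@1, WP103@2, WP104@2: d1:9  d2:9  d3:9  d4:5  d5:3 — peak 9.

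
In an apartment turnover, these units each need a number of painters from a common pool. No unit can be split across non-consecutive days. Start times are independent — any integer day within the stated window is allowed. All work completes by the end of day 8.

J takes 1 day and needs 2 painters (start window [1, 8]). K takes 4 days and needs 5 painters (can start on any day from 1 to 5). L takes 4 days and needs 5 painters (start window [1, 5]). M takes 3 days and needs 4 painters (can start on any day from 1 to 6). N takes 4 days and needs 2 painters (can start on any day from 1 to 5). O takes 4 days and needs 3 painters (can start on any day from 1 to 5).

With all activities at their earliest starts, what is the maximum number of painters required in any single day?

21

Early-start schedule: J@1, K@1, L@1, M@1, N@1, O@1.
Load per day: day 1: 21, day 2: 19, day 3: 19, day 4: 15, day 5: 0, day 6: 0, day 7: 0, day 8: 0.
Peak is 21.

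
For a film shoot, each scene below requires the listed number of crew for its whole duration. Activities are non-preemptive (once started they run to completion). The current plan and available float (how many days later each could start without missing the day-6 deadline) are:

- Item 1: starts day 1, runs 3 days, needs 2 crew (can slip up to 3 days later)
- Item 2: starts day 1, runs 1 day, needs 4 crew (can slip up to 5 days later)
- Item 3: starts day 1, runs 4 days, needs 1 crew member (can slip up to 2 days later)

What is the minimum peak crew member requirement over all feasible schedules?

4

Early-start (Item 1@1, Item 2@1, Item 3@1) gives peak 7: d1:7  d2:3  d3:3  d4:1  d5:0  d6:0.
Shift Item 2→5.
Schedule Item 1@1, Item 2@5, Item 3@1: d1:3  d2:3  d3:3  d4:1  d5:4  d6:0 — peak 4.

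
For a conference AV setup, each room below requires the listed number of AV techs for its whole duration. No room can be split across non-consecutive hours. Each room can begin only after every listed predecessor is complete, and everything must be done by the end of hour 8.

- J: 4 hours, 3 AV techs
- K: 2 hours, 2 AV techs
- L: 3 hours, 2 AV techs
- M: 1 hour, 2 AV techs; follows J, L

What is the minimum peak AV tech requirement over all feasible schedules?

Early-start (J@1, K@1, L@1, M@5) gives peak 7: h1:7  h2:7  h3:5  h4:3  h5:2  h6:0  h7:0  h8:0.
Shift K→5, L→5, M→8.
Schedule J@1, K@5, L@5, M@8: h1:3  h2:3  h3:3  h4:3  h5:4  h6:4  h7:2  h8:2 — peak 4.

4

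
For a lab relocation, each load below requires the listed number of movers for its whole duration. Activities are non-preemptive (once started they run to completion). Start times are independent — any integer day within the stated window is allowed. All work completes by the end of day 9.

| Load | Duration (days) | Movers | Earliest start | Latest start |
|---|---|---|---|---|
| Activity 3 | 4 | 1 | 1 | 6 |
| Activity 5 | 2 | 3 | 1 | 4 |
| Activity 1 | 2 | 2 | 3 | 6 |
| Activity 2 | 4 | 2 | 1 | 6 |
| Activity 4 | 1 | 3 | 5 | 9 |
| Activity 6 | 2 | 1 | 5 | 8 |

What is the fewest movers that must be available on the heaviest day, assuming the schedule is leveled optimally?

3

Early-start (Activity 3@1, Activity 5@1, Activity 1@3, Activity 2@1, Activity 4@5, Activity 6@5) gives peak 6: d1:6  d2:6  d3:5  d4:5  d5:4  d6:1  d7:0  d8:0  d9:0.
Shift Activity 3→3, Activity 2→5, Activity 4→9, Activity 6→7.
Schedule Activity 3@3, Activity 5@1, Activity 1@3, Activity 2@5, Activity 4@9, Activity 6@7: d1:3  d2:3  d3:3  d4:3  d5:3  d6:3  d7:3  d8:3  d9:3 — peak 3.
Total mover-days = 27 over 9 days ⇒ peak ≥ ⌈27/9⌉ = 3, so 3 is optimal.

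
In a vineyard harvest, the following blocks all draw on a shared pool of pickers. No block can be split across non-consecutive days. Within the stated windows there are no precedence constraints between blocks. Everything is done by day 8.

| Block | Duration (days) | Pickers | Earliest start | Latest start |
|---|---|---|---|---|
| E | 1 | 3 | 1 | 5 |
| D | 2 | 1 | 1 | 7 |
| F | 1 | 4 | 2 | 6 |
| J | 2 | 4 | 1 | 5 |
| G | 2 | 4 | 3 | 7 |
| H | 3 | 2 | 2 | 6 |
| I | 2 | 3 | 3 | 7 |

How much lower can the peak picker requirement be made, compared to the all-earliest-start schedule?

6

Early-start peak: d1:8  d2:11  d3:9  d4:9  d5:0  d6:0  d7:0  d8:0 ⇒ 11.
Leveled (E@3, D@1, F@6, J@1, G@7, H@3, I@4): d1:5  d2:5  d3:5  d4:5  d5:5  d6:4  d7:4  d8:4 ⇒ 5.
Reduction 11 − 5 = 6.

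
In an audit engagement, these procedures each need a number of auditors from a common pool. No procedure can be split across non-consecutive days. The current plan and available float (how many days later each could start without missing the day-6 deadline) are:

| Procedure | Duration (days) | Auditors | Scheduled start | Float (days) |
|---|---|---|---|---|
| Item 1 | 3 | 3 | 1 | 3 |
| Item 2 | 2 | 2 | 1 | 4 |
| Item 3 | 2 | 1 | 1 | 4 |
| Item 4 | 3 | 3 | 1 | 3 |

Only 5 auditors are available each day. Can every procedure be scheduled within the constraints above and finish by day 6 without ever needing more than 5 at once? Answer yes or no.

yes

Schedule Item 1@1, Item 2@1, Item 3@3, Item 4@4: d1:5  d2:5  d3:4  d4:4  d5:3  d6:3 — peak 5 ≤ 5.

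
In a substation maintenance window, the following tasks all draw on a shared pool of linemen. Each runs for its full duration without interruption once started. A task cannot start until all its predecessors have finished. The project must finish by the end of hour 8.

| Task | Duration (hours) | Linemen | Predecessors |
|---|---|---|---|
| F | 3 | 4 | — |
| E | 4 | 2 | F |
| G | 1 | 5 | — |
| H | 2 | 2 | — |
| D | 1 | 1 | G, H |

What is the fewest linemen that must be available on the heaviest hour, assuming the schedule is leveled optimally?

5

Early-start (F@1, E@4, G@1, H@1, D@3) gives peak 11: h1:11  h2:6  h3:5  h4:2  h5:2  h6:2  h7:2  h8:0.
Shift E→5, G→4, H→5, D→7.
Schedule F@1, E@5, G@4, H@5, D@7: h1:4  h2:4  h3:4  h4:5  h5:4  h6:4  h7:3  h8:2 — peak 5.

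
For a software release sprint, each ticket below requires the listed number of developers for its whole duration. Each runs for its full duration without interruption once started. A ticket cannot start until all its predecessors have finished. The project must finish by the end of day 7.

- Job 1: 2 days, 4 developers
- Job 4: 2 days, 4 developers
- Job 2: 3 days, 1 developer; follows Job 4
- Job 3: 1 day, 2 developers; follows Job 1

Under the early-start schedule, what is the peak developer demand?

Early-start schedule: Job 1@1, Job 4@1, Job 2@3, Job 3@3.
Load per day: day 1: 8, day 2: 8, day 3: 3, day 4: 1, day 5: 1, day 6: 0, day 7: 0.
Peak is 8.

8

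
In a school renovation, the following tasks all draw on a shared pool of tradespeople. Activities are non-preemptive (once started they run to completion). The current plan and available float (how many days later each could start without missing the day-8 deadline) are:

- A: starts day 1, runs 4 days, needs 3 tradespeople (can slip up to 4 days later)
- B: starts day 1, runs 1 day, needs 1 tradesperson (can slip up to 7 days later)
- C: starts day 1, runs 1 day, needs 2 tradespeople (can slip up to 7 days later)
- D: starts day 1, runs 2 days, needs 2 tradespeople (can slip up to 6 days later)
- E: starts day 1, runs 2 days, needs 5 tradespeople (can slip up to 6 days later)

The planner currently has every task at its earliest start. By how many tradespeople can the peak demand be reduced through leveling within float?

Early-start peak: d1:13  d2:10  d3:3  d4:3  d5:0  d6:0  d7:0  d8:0 ⇒ 13.
Leveled (A@1, B@1, C@2, D@3, E@5): d1:4  d2:5  d3:5  d4:5  d5:5  d6:5  d7:0  d8:0 ⇒ 5.
Reduction 13 − 5 = 8.

8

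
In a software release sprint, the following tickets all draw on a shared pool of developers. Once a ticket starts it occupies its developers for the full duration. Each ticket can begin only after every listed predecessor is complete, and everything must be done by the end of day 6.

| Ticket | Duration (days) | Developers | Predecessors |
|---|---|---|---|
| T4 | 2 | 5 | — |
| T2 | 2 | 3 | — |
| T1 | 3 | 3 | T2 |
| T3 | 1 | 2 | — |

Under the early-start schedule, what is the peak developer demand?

10

Early-start schedule: T4@1, T2@1, T1@3, T3@1.
Load per day: day 1: 10, day 2: 8, day 3: 3, day 4: 3, day 5: 3, day 6: 0.
Peak is 10.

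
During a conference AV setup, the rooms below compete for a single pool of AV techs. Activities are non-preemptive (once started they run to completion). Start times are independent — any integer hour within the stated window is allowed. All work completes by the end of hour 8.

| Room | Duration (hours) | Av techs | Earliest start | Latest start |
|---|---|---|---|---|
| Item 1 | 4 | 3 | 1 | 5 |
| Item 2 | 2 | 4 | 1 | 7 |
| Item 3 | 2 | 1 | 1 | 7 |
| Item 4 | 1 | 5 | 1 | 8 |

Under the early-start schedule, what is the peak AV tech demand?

13

Early-start schedule: Item 1@1, Item 2@1, Item 3@1, Item 4@1.
Load per hour: hour 1: 13, hour 2: 8, hour 3: 3, hour 4: 3, hour 5: 0, hour 6: 0, hour 7: 0, hour 8: 0.
Peak is 13.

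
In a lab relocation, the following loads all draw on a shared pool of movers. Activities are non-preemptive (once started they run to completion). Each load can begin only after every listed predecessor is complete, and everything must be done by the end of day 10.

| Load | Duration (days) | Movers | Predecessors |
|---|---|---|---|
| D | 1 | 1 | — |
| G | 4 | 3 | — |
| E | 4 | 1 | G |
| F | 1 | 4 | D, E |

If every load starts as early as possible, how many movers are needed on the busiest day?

4

Early-start schedule: D@1, G@1, E@5, F@9.
Load per day: day 1: 4, day 2: 3, day 3: 3, day 4: 3, day 5: 1, day 6: 1, day 7: 1, day 8: 1, day 9: 4, day 10: 0.
Peak is 4.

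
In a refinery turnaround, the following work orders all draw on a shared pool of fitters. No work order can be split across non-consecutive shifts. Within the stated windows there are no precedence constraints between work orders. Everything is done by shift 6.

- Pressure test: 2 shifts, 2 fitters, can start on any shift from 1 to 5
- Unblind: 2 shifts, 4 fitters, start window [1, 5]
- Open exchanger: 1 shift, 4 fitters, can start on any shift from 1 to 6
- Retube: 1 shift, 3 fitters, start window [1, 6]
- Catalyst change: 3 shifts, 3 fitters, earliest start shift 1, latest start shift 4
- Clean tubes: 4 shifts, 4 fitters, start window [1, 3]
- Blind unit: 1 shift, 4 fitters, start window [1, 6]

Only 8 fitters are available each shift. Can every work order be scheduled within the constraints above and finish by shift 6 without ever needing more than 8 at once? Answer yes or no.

The minimum achievable peak is 9; 8 < 9, so no feasible schedule stays within the cap.

no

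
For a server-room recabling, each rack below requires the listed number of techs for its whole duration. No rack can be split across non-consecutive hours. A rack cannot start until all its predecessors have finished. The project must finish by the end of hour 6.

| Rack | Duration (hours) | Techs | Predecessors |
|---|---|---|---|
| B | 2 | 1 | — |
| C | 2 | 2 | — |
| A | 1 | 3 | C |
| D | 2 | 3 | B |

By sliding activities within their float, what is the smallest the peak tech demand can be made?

3

Early-start (B@1, C@1, A@3, D@3) gives peak 6: h1:3  h2:3  h3:6  h4:3  h5:0  h6:0.
Shift D→4.
Schedule B@1, C@1, A@3, D@4: h1:3  h2:3  h3:3  h4:3  h5:3  h6:0 — peak 3.
Total tech-hours = 15 over 6 hours ⇒ peak ≥ ⌈15/6⌉ = 3, so 3 is optimal.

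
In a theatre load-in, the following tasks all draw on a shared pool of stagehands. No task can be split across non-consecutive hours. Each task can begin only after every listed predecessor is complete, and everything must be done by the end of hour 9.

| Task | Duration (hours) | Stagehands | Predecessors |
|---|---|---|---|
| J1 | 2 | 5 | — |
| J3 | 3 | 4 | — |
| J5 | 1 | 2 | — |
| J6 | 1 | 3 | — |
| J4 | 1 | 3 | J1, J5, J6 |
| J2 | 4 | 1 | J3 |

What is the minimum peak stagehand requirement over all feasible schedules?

5

Early-start (J1@1, J3@1, J5@1, J6@1, J4@3, J2@4) gives peak 14: h1:14  h2:9  h3:7  h4:1  h5:1  h6:1  h7:1  h8:0  h9:0.
Shift J3→3, J5→6, J6→7, J4→8, J2→6.
Schedule J1@1, J3@3, J5@6, J6@7, J4@8, J2@6: h1:5  h2:5  h3:4  h4:4  h5:4  h6:3  h7:4  h8:4  h9:1 — peak 5.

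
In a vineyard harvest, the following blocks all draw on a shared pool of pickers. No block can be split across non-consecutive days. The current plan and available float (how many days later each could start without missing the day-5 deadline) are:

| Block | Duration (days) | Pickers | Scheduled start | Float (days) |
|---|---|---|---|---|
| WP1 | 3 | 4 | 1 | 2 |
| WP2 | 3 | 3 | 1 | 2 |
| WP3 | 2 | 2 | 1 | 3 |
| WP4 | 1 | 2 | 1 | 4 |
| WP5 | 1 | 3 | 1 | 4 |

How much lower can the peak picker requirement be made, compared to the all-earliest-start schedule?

7

Early-start peak: d1:14  d2:9  d3:7  d4:0  d5:0 ⇒ 14.
Leveled (WP1@1, WP2@1, WP3@4, WP4@4, WP5@4): d1:7  d2:7  d3:7  d4:7  d5:2 ⇒ 7.
Reduction 14 − 7 = 7.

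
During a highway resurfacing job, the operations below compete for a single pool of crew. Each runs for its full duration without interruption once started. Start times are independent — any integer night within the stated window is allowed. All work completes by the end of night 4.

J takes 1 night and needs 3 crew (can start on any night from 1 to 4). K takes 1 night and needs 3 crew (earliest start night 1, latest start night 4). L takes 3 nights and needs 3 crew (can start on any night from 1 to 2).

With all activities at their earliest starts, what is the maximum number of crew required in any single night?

Early-start schedule: J@1, K@1, L@1.
Load per night: night 1: 9, night 2: 3, night 3: 3, night 4: 0.
Peak is 9.

9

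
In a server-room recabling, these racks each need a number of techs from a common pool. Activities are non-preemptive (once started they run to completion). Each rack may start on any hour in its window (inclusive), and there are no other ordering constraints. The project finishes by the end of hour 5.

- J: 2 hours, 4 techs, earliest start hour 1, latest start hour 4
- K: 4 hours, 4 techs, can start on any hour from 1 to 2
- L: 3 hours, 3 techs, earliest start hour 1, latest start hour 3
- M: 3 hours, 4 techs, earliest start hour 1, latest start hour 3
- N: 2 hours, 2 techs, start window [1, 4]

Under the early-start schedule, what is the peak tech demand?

Early-start schedule: J@1, K@1, L@1, M@1, N@1.
Load per hour: hour 1: 17, hour 2: 17, hour 3: 11, hour 4: 4, hour 5: 0.
Peak is 17.

17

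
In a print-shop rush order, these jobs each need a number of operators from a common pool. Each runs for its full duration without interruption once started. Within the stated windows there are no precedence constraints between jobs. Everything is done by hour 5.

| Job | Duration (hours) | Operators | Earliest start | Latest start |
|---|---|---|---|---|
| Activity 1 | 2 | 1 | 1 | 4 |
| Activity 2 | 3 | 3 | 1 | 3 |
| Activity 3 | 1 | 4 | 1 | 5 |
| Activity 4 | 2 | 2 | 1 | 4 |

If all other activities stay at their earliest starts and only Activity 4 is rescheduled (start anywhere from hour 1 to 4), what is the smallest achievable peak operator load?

Activity 4@1: h1:10  h2:6  h3:3  h4:0  h5:0 → peak 10
Activity 4@2: h1:8  h2:6  h3:5  h4:0  h5:0 → peak 8
Activity 4@3: h1:8  h2:4  h3:5  h4:2  h5:0 → peak 8
Activity 4@4: h1:8  h2:4  h3:3  h4:2  h5:2 → peak 8
Best is Activity 4@2, peak 8.

8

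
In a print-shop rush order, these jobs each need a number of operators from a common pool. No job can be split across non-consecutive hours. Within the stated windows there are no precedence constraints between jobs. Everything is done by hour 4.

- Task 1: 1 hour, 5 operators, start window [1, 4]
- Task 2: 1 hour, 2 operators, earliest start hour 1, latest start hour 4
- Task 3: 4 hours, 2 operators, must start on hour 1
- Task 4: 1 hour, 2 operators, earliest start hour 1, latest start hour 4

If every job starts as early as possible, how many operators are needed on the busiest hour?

11

Early-start schedule: Task 1@1, Task 2@1, Task 3@1, Task 4@1.
Load per hour: hour 1: 11, hour 2: 2, hour 3: 2, hour 4: 2.
Peak is 11.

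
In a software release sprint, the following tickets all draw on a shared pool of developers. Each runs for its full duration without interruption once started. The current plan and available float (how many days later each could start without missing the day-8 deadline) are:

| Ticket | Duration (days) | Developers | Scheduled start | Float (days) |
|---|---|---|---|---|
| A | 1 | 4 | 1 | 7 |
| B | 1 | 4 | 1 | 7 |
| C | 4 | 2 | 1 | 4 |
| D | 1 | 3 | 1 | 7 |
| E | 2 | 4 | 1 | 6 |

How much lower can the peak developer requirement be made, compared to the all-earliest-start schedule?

12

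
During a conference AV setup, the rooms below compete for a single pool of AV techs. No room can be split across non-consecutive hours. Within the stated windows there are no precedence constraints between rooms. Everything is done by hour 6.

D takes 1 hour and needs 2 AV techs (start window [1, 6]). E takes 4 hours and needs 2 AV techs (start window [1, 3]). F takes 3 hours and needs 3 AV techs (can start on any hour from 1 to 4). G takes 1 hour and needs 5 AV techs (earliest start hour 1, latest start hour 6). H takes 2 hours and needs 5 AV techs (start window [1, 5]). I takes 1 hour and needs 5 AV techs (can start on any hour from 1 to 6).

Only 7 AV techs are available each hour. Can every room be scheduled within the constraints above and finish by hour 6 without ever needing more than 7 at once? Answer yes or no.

no

The minimum achievable peak is 8; 7 < 8, so no feasible schedule stays within the cap.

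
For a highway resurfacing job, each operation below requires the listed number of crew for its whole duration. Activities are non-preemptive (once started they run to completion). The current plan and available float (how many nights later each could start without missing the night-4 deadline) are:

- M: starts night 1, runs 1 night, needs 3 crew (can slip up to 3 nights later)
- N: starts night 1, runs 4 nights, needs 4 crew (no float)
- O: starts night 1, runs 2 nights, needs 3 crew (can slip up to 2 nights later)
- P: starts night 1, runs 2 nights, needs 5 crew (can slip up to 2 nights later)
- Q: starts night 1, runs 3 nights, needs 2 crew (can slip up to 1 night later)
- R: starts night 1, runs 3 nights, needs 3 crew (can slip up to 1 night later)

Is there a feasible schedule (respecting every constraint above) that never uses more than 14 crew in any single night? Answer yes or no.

yes

Schedule M@1, N@1, O@1, P@3, Q@1, R@2: n1:12  n2:12  n3:14  n4:12 — peak 14 ≤ 14.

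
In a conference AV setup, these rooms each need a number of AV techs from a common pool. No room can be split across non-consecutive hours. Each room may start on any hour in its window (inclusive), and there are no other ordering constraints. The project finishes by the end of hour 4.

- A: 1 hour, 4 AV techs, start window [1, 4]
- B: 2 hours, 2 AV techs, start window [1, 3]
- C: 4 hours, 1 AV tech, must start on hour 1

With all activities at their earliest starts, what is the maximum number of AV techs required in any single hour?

Early-start schedule: A@1, B@1, C@1.
Load per hour: hour 1: 7, hour 2: 3, hour 3: 1, hour 4: 1.
Peak is 7.

7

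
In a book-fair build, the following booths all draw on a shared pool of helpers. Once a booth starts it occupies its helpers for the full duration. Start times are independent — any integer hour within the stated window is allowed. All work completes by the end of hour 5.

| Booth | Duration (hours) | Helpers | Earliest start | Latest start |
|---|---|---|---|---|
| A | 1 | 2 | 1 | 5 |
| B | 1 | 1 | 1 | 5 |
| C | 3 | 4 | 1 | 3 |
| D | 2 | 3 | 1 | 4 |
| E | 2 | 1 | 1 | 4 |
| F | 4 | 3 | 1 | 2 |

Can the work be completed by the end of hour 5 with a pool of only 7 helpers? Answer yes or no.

yes

Schedule A@1, B@1, C@1, D@4, E@4, F@2: h1:7  h2:7  h3:7  h4:7  h5:7 — peak 7 ≤ 7.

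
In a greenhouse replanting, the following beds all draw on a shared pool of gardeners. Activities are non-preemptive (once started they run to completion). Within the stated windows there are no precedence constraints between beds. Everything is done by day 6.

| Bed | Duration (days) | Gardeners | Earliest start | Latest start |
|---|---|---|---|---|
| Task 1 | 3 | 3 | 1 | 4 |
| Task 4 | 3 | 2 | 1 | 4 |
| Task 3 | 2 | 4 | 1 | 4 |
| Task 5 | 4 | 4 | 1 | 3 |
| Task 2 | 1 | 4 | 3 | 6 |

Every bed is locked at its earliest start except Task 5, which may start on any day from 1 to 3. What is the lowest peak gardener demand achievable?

Task 5@1: d1:13  d2:13  d3:13  d4:4  d5:0  d6:0 → peak 13
Task 5@2: d1:9  d2:13  d3:13  d4:4  d5:4  d6:0 → peak 13
Task 5@3: d1:9  d2:9  d3:13  d4:4  d5:4  d6:4 → peak 13
Best is Task 5@1, peak 13.

13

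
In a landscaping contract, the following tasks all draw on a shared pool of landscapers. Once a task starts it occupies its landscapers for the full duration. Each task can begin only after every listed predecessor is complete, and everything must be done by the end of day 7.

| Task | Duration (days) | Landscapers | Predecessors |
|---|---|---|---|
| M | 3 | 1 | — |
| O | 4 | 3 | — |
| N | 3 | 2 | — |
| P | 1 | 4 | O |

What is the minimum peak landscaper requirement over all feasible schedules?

Early-start (M@1, O@1, N@1, P@5) gives peak 6: d1:6  d2:6  d3:6  d4:3  d5:4  d6:0  d7:0.
Shift N→4, P→7.
Schedule M@1, O@1, N@4, P@7: d1:4  d2:4  d3:4  d4:5  d5:2  d6:2  d7:4 — peak 5.

5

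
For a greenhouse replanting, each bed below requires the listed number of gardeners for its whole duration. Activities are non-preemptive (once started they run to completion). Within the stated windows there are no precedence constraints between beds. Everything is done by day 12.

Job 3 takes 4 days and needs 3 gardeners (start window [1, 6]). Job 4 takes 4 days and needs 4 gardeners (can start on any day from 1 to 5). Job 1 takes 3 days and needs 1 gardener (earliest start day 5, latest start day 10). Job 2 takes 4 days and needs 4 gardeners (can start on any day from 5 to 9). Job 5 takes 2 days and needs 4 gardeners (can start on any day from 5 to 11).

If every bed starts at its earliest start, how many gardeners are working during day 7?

At early start, day 7 has: Job 1, Job 2.
Demand: 1 + 4 = 5.

5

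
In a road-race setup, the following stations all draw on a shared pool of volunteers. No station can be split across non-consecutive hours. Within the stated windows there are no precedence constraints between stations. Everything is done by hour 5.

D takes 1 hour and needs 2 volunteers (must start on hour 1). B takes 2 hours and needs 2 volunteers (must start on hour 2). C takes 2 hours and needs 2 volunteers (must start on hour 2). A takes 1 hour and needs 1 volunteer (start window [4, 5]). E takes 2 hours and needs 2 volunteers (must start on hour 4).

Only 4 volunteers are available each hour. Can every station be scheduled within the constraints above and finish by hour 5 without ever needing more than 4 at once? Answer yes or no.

Schedule D@1, B@2, C@2, A@4, E@4: h1:2  h2:4  h3:4  h4:3  h5:2 — peak 4 ≤ 4.

yes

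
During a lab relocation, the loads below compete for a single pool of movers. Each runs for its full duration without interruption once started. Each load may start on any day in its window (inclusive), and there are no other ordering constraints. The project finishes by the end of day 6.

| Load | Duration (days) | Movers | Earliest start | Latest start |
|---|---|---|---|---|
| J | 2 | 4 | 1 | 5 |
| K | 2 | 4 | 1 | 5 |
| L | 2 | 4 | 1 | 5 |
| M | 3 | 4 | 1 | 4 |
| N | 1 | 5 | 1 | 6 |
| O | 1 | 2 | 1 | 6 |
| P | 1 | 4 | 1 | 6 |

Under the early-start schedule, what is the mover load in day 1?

27

At early start, day 1 has: J, K, L, M, N, O, P.
Demand: 4 + 4 + 4 + 4 + 5 + 2 + 4 = 27.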